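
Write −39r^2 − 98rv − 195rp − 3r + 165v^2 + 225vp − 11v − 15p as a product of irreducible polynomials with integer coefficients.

Group: −3r(13r − 15v + 1) + (−11v − 15p)(13r − 15v + 1); both groups contain (13r − 15v + 1).

−(13r − 15v + 1)(3r + 11v + 15p)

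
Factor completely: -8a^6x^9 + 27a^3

-a^3(2ax^3 - 3)(4a^2x^6 + 6ax^3 + 9)

Factor out a^3 first: what remains is -8a^3x^9 + 27.
Recognize a difference of cubes with the parts 3 and 2ax^3.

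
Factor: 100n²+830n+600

10(2n+15)(5n+4)

Pull out the common factor 10, then factor the remaining trinomial.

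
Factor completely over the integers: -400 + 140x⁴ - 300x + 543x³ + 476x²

Trying the rational-root candidates, x = -2 is a root, giving the factor (x + 2) and quotient 140x³ + 263x² - 50x - 200.
Continuing, x = 4/5 is a root, giving the factor (5x - 4) and quotient 28x² + 75x + 50.
The remaining quadratic factors as (4x + 5)(7x + 10).

(4x + 5)(5x - 4)(7x + 10)(x + 2)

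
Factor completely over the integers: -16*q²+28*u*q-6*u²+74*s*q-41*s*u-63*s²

Group: -9*s*(7*s+3*u-2*q) + (-2*u+8*q)*(7*s+3*u-2*q); both groups contain (7*s+3*u-2*q).

-(7*s+3*u-2*q)*(9*s+2*u-8*q)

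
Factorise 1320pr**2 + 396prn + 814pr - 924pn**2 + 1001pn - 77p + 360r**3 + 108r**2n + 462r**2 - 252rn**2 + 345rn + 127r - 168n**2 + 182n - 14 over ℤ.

Group: 10r(132pr + 132pn - 11p + 36r**2 + 36rn + 21r + 24n - 2) + (-7n + 7)(132pr + 132pn - 11p + 36r**2 + 36rn + 21r + 24n - 2); both groups contain (132pr + 132pn - 11p + 36r**2 + 36rn + 21r + 24n - 2), so (10r - 7n + 7) is a factor with cofactor 132pr + 132pn - 11p + 36r**2 + 36rn + 21r + 24n - 2.
The cofactor groups again: 132pr + 132pn - 11p + 36r**2 + 36rn + 21r + 24n - 2 = 11p(12r + 12n - 1) + (3r + 2)(12r + 12n - 1); both groups contain (12r + 12n - 1), giving (11p + 3r + 2)(12r + 12n - 1).

(10r - 7n + 7)(11p + 3r + 2)(12r + 12n - 1)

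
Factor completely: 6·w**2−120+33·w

3·(2·w−5)·(w+8)

Pull out the common factor 3, then factor the remaining trinomial.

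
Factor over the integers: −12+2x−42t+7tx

Group as (7tx−42t) + (2x−12) = 7t(x−6) + 2(x−6).
Both groups share the factor (x−6).

(7t+2)(x−6)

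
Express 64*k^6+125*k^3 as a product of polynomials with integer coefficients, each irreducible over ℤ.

k^3*(4*k+5)*(16*k^2-20*k+25)

Pull out the common factor k^3, leaving 64*k^3+125.
Recognize a sum of cubes with the parts 4*k and 5.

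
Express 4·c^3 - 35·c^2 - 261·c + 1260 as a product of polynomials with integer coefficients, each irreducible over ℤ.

(4·c - 15)·(c + 7)·(c - 12)

Among the possible rational roots, c = -7 is a root, so (c + 7) divides it; the quotient is 4·c^2 - 63·c + 180.
The remaining quadratic factors as (4·c - 15)(c - 12).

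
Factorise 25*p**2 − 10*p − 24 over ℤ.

(5*p + 4)*(5*p − 6)

Need a pair with product 25·(−24) = −600 and sum −10: that's −30 and 20.
Split the middle term: 25*p**2 − 30*p + 20*p − 24 = 5*p*(5*p − 6) + 4*(5*p − 6).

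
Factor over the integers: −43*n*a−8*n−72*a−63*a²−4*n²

−(4*n+7*a+8)*(n+9*a)

Group: −4*n*(n+9*a) + (−7*a−8)*(n+9*a); both groups contain (n+9*a).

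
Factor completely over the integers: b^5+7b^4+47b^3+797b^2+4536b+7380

(b+3)(b+5)(b+6)(b^2-7b+82)

By the rational root theorem, b = -3 is a root, so (b+3) divides it; the quotient is b^4+4b^3+35b^2+692b+2460.
Then b = -5 is a root, giving the factor (b+5) and quotient b^3-b^2+40b+492.
Next, b = -6 is a root, giving the factor (b+6) and quotient b^2-7b+82.
The quadratic b^2-7b+82 has discriminant -279 < 0 and is irreducible over ℤ.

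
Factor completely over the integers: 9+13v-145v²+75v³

(3v-1)(5v+1)(5v-9)

By the rational root theorem, v = 9/5 is a root, so (5v-9) is a factor; dividing leaves 15v²-2v-1.
The remaining quadratic factors as (5v+1)(3v-1).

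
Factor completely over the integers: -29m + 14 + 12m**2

Need a pair with product 12·14 = 168 and sum -29: that's -8 and -21.
Split the middle term: 12m**2 - 8m - 21m + 14 = 4m(3m - 2) - 7(3m - 2).

(3m - 2)(4m - 7)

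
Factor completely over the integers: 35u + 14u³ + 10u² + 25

(7u + 5)(2u² + 5)

Group as (14u³ + 35u) + (10u² + 25) = 7u(2u² + 5) + 5(2u² + 5).
Both groups share the factor (2u² + 5).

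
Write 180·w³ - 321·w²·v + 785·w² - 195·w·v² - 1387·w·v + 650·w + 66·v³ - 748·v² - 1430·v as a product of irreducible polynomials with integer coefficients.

Group: 4·w·(45·w² - 69·w·v + 50·w - 66·v² - 110·v) + (-v + 13)·(45·w² - 69·w·v + 50·w - 66·v² - 110·v); both groups contain (45·w² - 69·w·v + 50·w - 66·v² - 110·v), so (4·w - v + 13) is a factor with cofactor 45·w² - 69·w·v + 50·w - 66·v² - 110·v.
The cofactor groups again: 45·w² - 69·w·v + 50·w - 66·v² - 110·v = 9·w·(5·w - 11·v) + (6·v + 10)·(5·w - 11·v); both groups contain (5·w - 11·v), giving (9·w + 6·v + 10)·(5·w - 11·v).

(5·w - 11·v)·(4·w - v + 13)·(9·w + 6·v + 10)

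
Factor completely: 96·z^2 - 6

Pull out the common factor 6; 16·z^2 - 1 is a difference of squares.

6·(4·z + 1)·(4·z - 1)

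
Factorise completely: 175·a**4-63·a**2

Every term has a factor of 7·a**2. Then 25·a**2-9 = (5·a)² − (3)².

7·a**2·(5·a+3)·(5·a-3)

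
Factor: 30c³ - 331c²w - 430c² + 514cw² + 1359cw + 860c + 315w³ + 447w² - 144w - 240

(15c + 7w - 5)(2c - 5w - 4)(c - 9w - 12)

Group: 2c(15c² - 128cw - 185c - 63w² - 39w + 60) + (-5w - 4)(15c² - 128cw - 185c - 63w² - 39w + 60); both groups contain (15c² - 128cw - 185c - 63w² - 39w + 60), so (2c - 5w - 4) is a factor with cofactor 15c² - 128cw - 185c - 63w² - 39w + 60.
The cofactor groups again: 15c² - 128cw - 185c - 63w² - 39w + 60 = c(15c + 7w - 5) + (-9w - 12)(15c + 7w - 5); both groups contain (15c + 7w - 5), giving (c - 9w - 12)(15c + 7w - 5).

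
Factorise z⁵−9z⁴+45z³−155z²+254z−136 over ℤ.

(z−1)(z−2)(z−4)(z²−2z+17)

Among the possible rational roots, z = 2 is a root, giving the factor (z−2) and quotient z⁴−7z³+31z²−93z+68.
Then z = 1 is a root, giving the factor (z−1) and quotient z³−6z²+25z−68.
Then z = 4 is a root, so (z−4) divides it; the quotient is z²−2z+17.
The quadratic z²−2z+17 has discriminant −64 < 0 and is irreducible over ℤ.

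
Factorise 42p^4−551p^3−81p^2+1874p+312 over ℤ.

Among the possible rational roots, p = −12/7 is a root, giving the factor (7p+12) and quotient 6p^3−89p^2+141p+26.
Next, p = 13 is a root, giving the factor (p−13) and quotient 6p^2−11p−2.
The remaining quadratic factors as (6p+1)(p−2).

(6p+1)(7p+12)(p−13)(p−2)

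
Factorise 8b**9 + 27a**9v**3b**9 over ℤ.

b**9(3a**3v + 2)(9a**6v**2 - 6a**3v + 4)

Factor out b**9 first: what remains is 27a**9v**3 + 8.
Recognize a sum of cubes with the parts 3a**3v and 2.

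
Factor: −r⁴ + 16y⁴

(2y)⁴ − (r)⁴ = ((2y)² − (r)²)((2y)² + (r)²); the first factor splits again, the second (4y² + r²) is irreducible.

(2y − r)(2y + r)(4y² + r²)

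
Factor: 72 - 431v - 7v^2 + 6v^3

(6v - 1)(v + 8)(v - 9)

Trying the rational-root candidates, v = 1/6 is a root, so (6v - 1) is a factor; dividing leaves v^2 - v - 72.
The remaining quadratic factors as (v + 8)(v - 9).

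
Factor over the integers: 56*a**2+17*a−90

Need a pair with product 56·(−90) = −5040 and sum 17: that's 80 and −63.
Split the middle term: 56*a**2+80*a − 63*a−90 = 8*a*(7*a+10) − 9*(7*a+10).

(7*a+10)*(8*a−9)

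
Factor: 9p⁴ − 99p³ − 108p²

9p²(p + 1)(p − 12)

Pull out the common factor 9p², then factor the remaining trinomial.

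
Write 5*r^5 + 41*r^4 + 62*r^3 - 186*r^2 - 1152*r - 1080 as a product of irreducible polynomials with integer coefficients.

Testing divisors of the constant over divisors of the leading coefficient, r = -6/5 is a root, giving the factor (5*r + 6) and quotient r^4 + 7*r^3 + 4*r^2 - 42*r - 180.
Then r = -6 is a root, so (r + 6) is a factor; dividing leaves r^3 + r^2 - 2*r - 30.
Continuing, r = 3 is a root, giving the factor (r - 3) and quotient r^2 + 4*r + 10.
The quadratic r^2 + 4*r + 10 has discriminant -24 < 0 and is irreducible over ℤ.

(5*r + 6)*(r + 6)*(r - 3)*(r^2 + 4*r + 10)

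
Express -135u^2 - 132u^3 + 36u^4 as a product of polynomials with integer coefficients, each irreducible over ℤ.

3u^2(2u - 9)(6u + 5)

Pull out the common factor 3u^2, then factor the remaining trinomial.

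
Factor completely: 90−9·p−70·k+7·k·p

(7·k−9)·(p−10)

Group as (7·k·p−70·k) + (−9·p+90) = 7·k·(p−10) − 9·(p−10).
Both groups share the factor (p−10).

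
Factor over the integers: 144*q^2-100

4*(6*q+5)*(6*q-5)

Every term has a factor of 4. Then 36*q^2-25 = (6*q)² − (5)².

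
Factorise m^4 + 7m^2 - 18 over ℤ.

Substitute u = m^2 to get a quadratic in u, then factor.
m^2 - 2 is irreducible over ℤ (2 is not a perfect square).
m^2 + 9 is irreducible over ℤ (sum of squares).

(m^2 + 9)(m^2 - 2)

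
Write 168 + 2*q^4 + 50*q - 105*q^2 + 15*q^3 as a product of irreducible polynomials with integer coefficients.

(2*q - 7)*(q + 1)*(q + 12)*(q - 2)

Testing divisors of the constant over divisors of the leading coefficient, q = -12 is a root, giving the factor (q + 12) and quotient 2*q^3 - 9*q^2 + 3*q + 14.
Next, q = -1 is a root, so (q + 1) is a factor; dividing leaves 2*q^2 - 11*q + 14.
The remaining quadratic factors as (q - 2)(2*q - 7).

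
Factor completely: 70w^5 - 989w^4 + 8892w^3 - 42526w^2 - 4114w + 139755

Among the possible rational roots, w = 15/2 is a root, so (2w - 15) is a factor; dividing leaves 35w^4 - 232w^3 + 2706w^2 - 968w - 9317.
Next, w = -11/7 is a root, giving the factor (7w + 11) and quotient 5w^3 - 41w^2 + 451w - 847.
Then w = 11/5 is a root, so (5w - 11) divides it; the quotient is w^2 - 6w + 77.
The quadratic w^2 - 6w + 77 has discriminant -272 < 0 and is irreducible over ℤ.

(2w - 15)(5w - 11)(7w + 11)(w^2 - 6w + 77)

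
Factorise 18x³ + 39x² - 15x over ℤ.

Pull out the common factor 3x, then factor the remaining trinomial.

3x(2x + 5)(3x - 1)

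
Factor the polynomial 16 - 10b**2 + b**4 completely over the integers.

(b**2 - 2)(b**2 - 8)

Substitute u = b**2 to get a quadratic in u, then factor.
b**2 - 8 is irreducible over ℤ (8 is not a perfect square).
b**2 - 2 is irreducible over ℤ (2 is not a perfect square).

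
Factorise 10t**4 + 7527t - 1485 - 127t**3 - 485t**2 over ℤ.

Trying the rational-root candidates, t = 1/5 is a root, giving the factor (5t - 1) and quotient 2t**3 - 25t**2 - 102t + 1485.
Next, t = 9 is a root, giving the factor (t - 9) and quotient 2t**2 - 7t - 165.
The remaining quadratic factors as (2t + 15)(t - 11).

(2t + 15)(5t - 1)(t - 11)(t - 9)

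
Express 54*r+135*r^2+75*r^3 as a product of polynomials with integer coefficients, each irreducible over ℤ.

Pull out the common factor 3*r, then factor the remaining trinomial.

3*r*(5*r+3)*(5*r+6)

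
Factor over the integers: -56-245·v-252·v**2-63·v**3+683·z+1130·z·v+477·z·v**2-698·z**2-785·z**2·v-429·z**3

-(11·z-3·v-1)·(13·z-3·v-8)·(3·z+7·v+7)

Group: 13·z·(-33·z**2-68·z·v-74·z+21·v**2+28·v+7) + (-3·v-8)·(-33·z**2-68·z·v-74·z+21·v**2+28·v+7); both groups contain (-33·z**2-68·z·v-74·z+21·v**2+28·v+7), so (13·z-3·v-8) is a factor with cofactor -33·z**2-68·z·v-74·z+21·v**2+28·v+7.
The cofactor groups again: -33·z**2-68·z·v-74·z+21·v**2+28·v+7 = -3·z·(11·z-3·v-1) + (-7·v-7)·(11·z-3·v-1); both groups contain (11·z-3·v-1), giving -(3·z+7·v+7)·(11·z-3·v-1).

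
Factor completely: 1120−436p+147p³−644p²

(3p−14)(7p+10)(7p−8)

Among the possible rational roots, p = 14/3 is a root, so (3p−14) divides it; the quotient is 49p²+14p−80.
The remaining quadratic factors as (7p+10)(7p−8).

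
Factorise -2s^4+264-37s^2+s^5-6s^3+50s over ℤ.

Among the possible rational roots, s = 3 is a root, so (s-3) is a factor; dividing leaves s^4+s^3-3s^2-46s-88.
Continuing, s = 4 is a root, giving the factor (s-4) and quotient s^3+5s^2+17s+22.
Next, s = -2 is a root, so (s+2) divides it; the quotient is s^2+3s+11.
The quadratic s^2+3s+11 has discriminant -35 < 0 and is irreducible over ℤ.

(s+2)(s-3)(s-4)(s^2+3s+11)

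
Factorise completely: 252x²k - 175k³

7k(6x - 5k)(6x + 5k)

Factor out 7k, leaving 36x² - 25k², which is a difference of two squares.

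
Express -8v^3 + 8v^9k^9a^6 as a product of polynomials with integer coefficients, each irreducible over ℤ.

Factor out 8v^3 first: what remains is v^6k^9a^6 - 1.
Recognize a difference of cubes with the parts v^2k^3a^2 and 1.

8v^3(v^2k^3a^2 - 1)(v^4k^6a^4 + v^2k^3a^2 + 1)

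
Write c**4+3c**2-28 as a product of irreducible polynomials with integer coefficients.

(c+2)(c-2)(c**2+7)

Substitute u = c**2 to get a quadratic in u, then factor.
c**2+7 is irreducible over ℤ (always positive, so no real roots).
c**2-4 is a difference of squares.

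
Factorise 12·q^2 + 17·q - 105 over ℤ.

(3·q - 7)·(4·q + 15)

Need a pair with product 12·(-105) = -1260 and sum 17: that's -28 and 45.
Split the middle term: 12·q^2 - 28·q + 45·q - 105 = 4·q·(3·q - 7) + 15·(3·q - 7).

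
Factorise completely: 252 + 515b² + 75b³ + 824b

Testing divisors of the constant over divisors of the leading coefficient, b = -14/3 is a root, so (3b + 14) divides it; the quotient is 25b² + 55b + 18.
The remaining quadratic factors as (5b + 9)(5b + 2).

(3b + 14)(5b + 2)(5b + 9)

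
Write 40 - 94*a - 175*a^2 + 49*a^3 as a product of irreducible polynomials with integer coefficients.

(7*a + 5)*(7*a - 2)*(a - 4)

Trying the rational-root candidates, a = -5/7 is a root, so (7*a + 5) is a factor; dividing leaves 7*a^2 - 30*a + 8.
The remaining quadratic factors as (7*a - 2)(a - 4).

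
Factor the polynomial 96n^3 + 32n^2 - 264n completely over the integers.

8n(2n - 3)(6n + 11)

Pull out the common factor 8n, then factor the remaining trinomial.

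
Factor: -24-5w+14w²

Need a pair with product 14·(-24) = -336 and sum -5: that's 16 and -21.
Split the middle term: 14w²+16w - 21w-24 = 2w(7w+8) - 3(7w+8).

(2w-3)(7w+8)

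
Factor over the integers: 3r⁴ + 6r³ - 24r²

Pull out the common factor 3r², then factor the remaining trinomial.

3r²(r + 4)(r - 2)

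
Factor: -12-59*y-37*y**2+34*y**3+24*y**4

(2*y+3)*(3*y-4)*(4*y+1)*(y+1)

Among the possible rational roots, y = -3/2 is a root, so (2*y+3) divides it; the quotient is 12*y**3-y**2-17*y-4.
Next, y = -1/4 is a root, giving the factor (4*y+1) and quotient 3*y**2-y-4.
The remaining quadratic factors as (y+1)(3*y-4).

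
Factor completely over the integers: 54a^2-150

Factor out 6, leaving 9a^2-25, which is a difference of two squares.

6(3a+5)(3a-5)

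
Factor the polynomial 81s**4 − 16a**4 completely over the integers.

(3s)⁴ − (2a)⁴ = ((3s)² − (2a)²)((3s)² + (2a)²); the first factor splits again, the second (9s**2 + 4a**2) is irreducible.

(3s − 2a)(3s + 2a)(9s**2 + 4a**2)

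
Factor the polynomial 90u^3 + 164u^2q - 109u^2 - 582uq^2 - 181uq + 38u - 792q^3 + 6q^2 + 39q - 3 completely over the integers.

(5u - 12q - 3)(9u + 11q - 1)(2u + 6q - 1)

Group: 5u(18u^2 + 76uq - 11u + 66q^2 - 17q + 1) + (-12q - 3)(18u^2 + 76uq - 11u + 66q^2 - 17q + 1); both groups contain (18u^2 + 76uq - 11u + 66q^2 - 17q + 1), so (5u - 12q - 3) is a factor with cofactor 18u^2 + 76uq - 11u + 66q^2 - 17q + 1.
The cofactor groups again: 18u^2 + 76uq - 11u + 66q^2 - 17q + 1 = 2u(9u + 11q - 1) + (6q - 1)(9u + 11q - 1); both groups contain (9u + 11q - 1), giving (2u + 6q - 1)(9u + 11q - 1).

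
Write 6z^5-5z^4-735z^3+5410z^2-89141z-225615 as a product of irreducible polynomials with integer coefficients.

Trying the rational-root candidates, z = 13 is a root, giving the factor (z-13) and quotient 6z^4+73z^3+214z^2+8192z+17355.
Next, z = -13/6 is a root, so (6z+13) is a factor; dividing leaves z^3+10z^2+14z+1335.
Next, z = -15 is a root, so (z+15) divides it; the quotient is z^2-5z+89.
The quadratic z^2-5z+89 has discriminant -331 < 0 and is irreducible over ℤ.

(6z+13)(z+15)(z-13)(z^2-5z+89)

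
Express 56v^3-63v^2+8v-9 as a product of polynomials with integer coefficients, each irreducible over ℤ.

Group as (56v^3+8v) + (-63v^2-9) = 8v(7v^2+1) - 9(7v^2+1).
Both groups share the factor (7v^2+1).

(8v-9)(7v^2+1)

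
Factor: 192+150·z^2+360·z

Pull out the common factor 6, then factor the remaining trinomial.

6·(5·z+4)·(5·z+8)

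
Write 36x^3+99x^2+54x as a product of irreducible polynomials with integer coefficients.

Pull out the common factor 9x, then factor the remaining trinomial.

9x(4x+3)(x+2)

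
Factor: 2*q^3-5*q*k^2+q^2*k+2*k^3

(2*q-k)*(q-k)*(q+2*k)

Group: q*(2*q^2+3*q*k-2*k^2) - k*(2*q^2+3*q*k-2*k^2); both groups contain (2*q^2+3*q*k-2*k^2), so (q-k) is a factor with cofactor 2*q^2+3*q*k-2*k^2.
The cofactor groups again: 2*q^2+3*q*k-2*k^2 = 2*q*(q+2*k) - k*(q+2*k); both groups contain (q+2*k), giving (2*q-k)*(q+2*k).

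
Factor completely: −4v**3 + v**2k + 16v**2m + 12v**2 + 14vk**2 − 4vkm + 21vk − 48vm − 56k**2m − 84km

Group: v(−4v**2 − 7vk + 16vm + 28km) + (−2k − 3)(−4v**2 − 7vk + 16vm + 28km); both groups contain (−4v**2 − 7vk + 16vm + 28km), so (v − 2k − 3) is a factor with cofactor −4v**2 − 7vk + 16vm + 28km.
The cofactor groups again: −4v**2 − 7vk + 16vm + 28km = −v(4v + 7k) + 4m(4v + 7k); both groups contain (4v + 7k), giving −(v − 4m)(4v + 7k).

−(v − 2k − 3)(v − 4m)(4v + 7k)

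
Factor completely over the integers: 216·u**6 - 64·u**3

Factor out 8·u**3 first: what remains is 27·u**3 - 8.
Recognize a difference of cubes with the parts 3·u and 2.

8·u**3·(3·u - 2)·(9·u**2 + 6·u + 4)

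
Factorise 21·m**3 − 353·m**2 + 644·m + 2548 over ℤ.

(3·m − 14)·(7·m + 13)·(m − 14)

Testing divisors of the constant over divisors of the leading coefficient, m = −13/7 is a root, so (7·m + 13) is a factor; dividing leaves 3·m**2 − 56·m + 196.
The remaining quadratic factors as (3·m − 14)(m − 14).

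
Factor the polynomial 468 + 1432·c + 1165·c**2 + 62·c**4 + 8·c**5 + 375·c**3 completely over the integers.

(2·c + 1)·(4·c + 9)·(c + 2)·(c**2 + 3·c + 26)

Among the possible rational roots, c = -2 is a root, so (c + 2) divides it; the quotient is 8·c**4 + 46·c**3 + 283·c**2 + 599·c + 234.
Next, c = -1/2 is a root, so (2·c + 1) is a factor; dividing leaves 4·c**3 + 21·c**2 + 131·c + 234.
Then c = -9/4 is a root, so (4·c + 9) divides it; the quotient is c**2 + 3·c + 26.
The quadratic c**2 + 3·c + 26 has discriminant -95 < 0 and is irreducible over ℤ.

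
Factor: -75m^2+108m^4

3m^2(6m+5)(6m-5)

Every term has a factor of 3m^2. Then 36m^2-25 = (6m)² − (5)².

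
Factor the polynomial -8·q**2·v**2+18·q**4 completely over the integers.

Every term has a factor of 2·q**2. Then 9·q**2-4·v**2 = (3·q)² − (2·v)².

2·q**2·(3·q+2·v)·(3·q-2·v)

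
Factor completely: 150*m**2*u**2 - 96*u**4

6*u**2*(5*m + 4*u)*(5*m - 4*u)

Factor out 6*u**2, leaving 25*m**2 - 16*u**2, which is a difference of two squares.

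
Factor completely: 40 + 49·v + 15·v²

Need a pair with product 15·40 = 600 and sum 49: that's 24 and 25.
Split the middle term: 15·v² + 24·v + 25·v + 40 = 3·v·(5·v + 8) + 5·(5·v + 8).

(3·v + 5)·(5·v + 8)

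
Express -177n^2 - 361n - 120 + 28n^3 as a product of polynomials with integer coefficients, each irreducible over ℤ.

(4n + 5)(7n + 3)(n - 8)

Trying the rational-root candidates, n = -5/4 is a root, so (4n + 5) is a factor; dividing leaves 7n^2 - 53n - 24.
The remaining quadratic factors as (7n + 3)(n - 8).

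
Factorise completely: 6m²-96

6(m+4)(m-4)

Every term has a factor of 6. Then m²-16 = (m)² − (4)².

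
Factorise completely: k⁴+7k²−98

Substitute u = k² to get a quadratic in u, then factor.
k²−7 is irreducible over ℤ (7 is not a perfect square).
k²+14 is irreducible over ℤ (always positive, so no real roots).

(k²+14)(k²−7)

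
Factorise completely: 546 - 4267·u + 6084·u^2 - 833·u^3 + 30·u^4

(5·u - 3)·(6·u - 1)·(u - 13)·(u - 14)

Trying the rational-root candidates, u = 3/5 is a root, so (5·u - 3) is a factor; dividing leaves 6·u^3 - 163·u^2 + 1119·u - 182.
Next, u = 13 is a root, so (u - 13) divides it; the quotient is 6·u^2 - 85·u + 14.
The remaining quadratic factors as (u - 14)(6·u - 1).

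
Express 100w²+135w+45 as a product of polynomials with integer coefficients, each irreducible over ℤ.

5(4w+3)(5w+3)

Pull out the common factor 5, then factor the remaining trinomial.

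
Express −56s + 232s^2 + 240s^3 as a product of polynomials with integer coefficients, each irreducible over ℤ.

8s(5s − 1)(6s + 7)

Pull out the common factor 8s, then factor the remaining trinomial.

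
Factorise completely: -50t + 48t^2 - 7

Need a pair with product 48·(-7) = -336 and sum -50: that's 6 and -56.
Split the middle term: 48t^2 + 6t - 56t - 7 = 6t(8t + 1) - 7(8t + 1).

(6t - 7)(8t + 1)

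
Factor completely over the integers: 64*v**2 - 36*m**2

Every term has a factor of 4. Then 16*v**2 - 9*m**2 = (4*v)² − (3*m)².

4*(4*v - 3*m)*(4*v + 3*m)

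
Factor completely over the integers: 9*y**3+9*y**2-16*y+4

Among the possible rational roots, y = 2/3 is a root, so (3*y-2) is a factor; dividing leaves 3*y**2+5*y-2.
The remaining quadratic factors as (y+2)(3*y-1).

(3*y-1)*(3*y-2)*(y+2)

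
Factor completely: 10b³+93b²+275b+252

Among the possible rational roots, b = −9/5 is a root, giving the factor (5b+9) and quotient 2b²+15b+28.
The remaining quadratic factors as (b+4)(2b+7).

(2b+7)(5b+9)(b+4)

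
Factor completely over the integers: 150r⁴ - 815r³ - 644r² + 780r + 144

Testing divisors of the constant over divisors of the leading coefficient, r = 4/5 is a root, so (5r - 4) is a factor; dividing leaves 30r³ - 139r² - 240r - 36.
Then r = 6 is a root, so (r - 6) is a factor; dividing leaves 30r² + 41r + 6.
The remaining quadratic factors as (6r + 1)(5r + 6).

(5r + 6)(5r - 4)(6r + 1)(r - 6)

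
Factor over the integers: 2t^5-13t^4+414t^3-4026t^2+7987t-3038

(2t-1)(t-2)(t-7)(t^2+3t+217)

By the rational root theorem, t = 7 is a root, so (t-7) is a factor; dividing leaves 2t^4+t^3+421t^2-1079t+434.
Then t = 1/2 is a root, so (2t-1) is a factor; dividing leaves t^3+t^2+211t-434.
Next, t = 2 is a root, so (t-2) is a factor; dividing leaves t^2+3t+217.
The quadratic t^2+3t+217 has discriminant -859 < 0 and is irreducible over ℤ.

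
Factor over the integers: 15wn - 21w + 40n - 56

(3w + 8)(5n - 7)

Group as (15wn - 21w) + (40n - 56) = 3w(5n - 7) + 8(5n - 7).
Both groups share the factor (5n - 7).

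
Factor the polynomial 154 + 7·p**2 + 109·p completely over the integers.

Need a pair with product 7·154 = 1078 and sum 109: that's 11 and 98.
Split the middle term: 7·p**2 + 11·p + 98·p + 154 = p·(7·p + 11) + 14·(7·p + 11).

(7·p + 11)·(p + 14)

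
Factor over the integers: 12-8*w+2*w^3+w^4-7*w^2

Testing divisors of the constant over divisors of the leading coefficient, w = 2 is a root, giving the factor (w-2) and quotient w^3+4*w^2+w-6.
Then w = -3 is a root, giving the factor (w+3) and quotient w^2+w-2.
The remaining quadratic factors as (w+2)(w-1).

(w+2)*(w+3)*(w-1)*(w-2)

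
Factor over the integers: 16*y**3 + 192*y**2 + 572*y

Pull out the common factor 4*y, then factor the remaining trinomial.

4*y*(2*y + 11)*(2*y + 13)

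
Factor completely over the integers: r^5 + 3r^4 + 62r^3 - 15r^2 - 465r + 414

(r + 3)(r - 1)(r - 2)(r^2 + 3r + 69)

Testing divisors of the constant over divisors of the leading coefficient, r = 1 is a root, giving the factor (r - 1) and quotient r^4 + 4r^3 + 66r^2 + 51r - 414.
Next, r = 2 is a root, so (r - 2) is a factor; dividing leaves r^3 + 6r^2 + 78r + 207.
Continuing, r = -3 is a root, giving the factor (r + 3) and quotient r^2 + 3r + 69.
The quadratic r^2 + 3r + 69 has discriminant -267 < 0 and is irreducible over ℤ.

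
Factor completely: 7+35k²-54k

Need a pair with product 35·7 = 245 and sum -54: that's -49 and -5.
Split the middle term: 35k²-49k - 5k+7 = 7k(5k-7) - (5k-7).

(5k-7)(7k-1)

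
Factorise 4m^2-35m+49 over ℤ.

(4m-7)(m-7)

Need a pair with product 4·49 = 196 and sum -35: that's -28 and -7.
Split the middle term: 4m^2-28m - 7m+49 = 4m(m-7) - 7(m-7).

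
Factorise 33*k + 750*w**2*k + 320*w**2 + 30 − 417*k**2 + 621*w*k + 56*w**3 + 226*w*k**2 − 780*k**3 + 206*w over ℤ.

(14*w − 12*k + 3)*(w + 13*k + 5)*(4*w + 5*k + 2)

Group: 4*w*(14*w**2 + 170*w*k + 73*w − 156*k**2 − 21*k + 15) + (5*k + 2)*(14*w**2 + 170*w*k + 73*w − 156*k**2 − 21*k + 15); both groups contain (14*w**2 + 170*w*k + 73*w − 156*k**2 − 21*k + 15), so (4*w + 5*k + 2) is a factor with cofactor 14*w**2 + 170*w*k + 73*w − 156*k**2 − 21*k + 15.
The cofactor groups again: 14*w**2 + 170*w*k + 73*w − 156*k**2 − 21*k + 15 = w*(14*w − 12*k + 3) + (13*k + 5)*(14*w − 12*k + 3); both groups contain (14*w − 12*k + 3), giving (w + 13*k + 5)*(14*w − 12*k + 3).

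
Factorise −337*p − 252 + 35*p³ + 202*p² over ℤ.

(5*p − 9)*(7*p + 4)*(p + 7)

Among the possible rational roots, p = −7 is a root, so (p + 7) divides it; the quotient is 35*p² − 43*p − 36.
The remaining quadratic factors as (5*p − 9)(7*p + 4).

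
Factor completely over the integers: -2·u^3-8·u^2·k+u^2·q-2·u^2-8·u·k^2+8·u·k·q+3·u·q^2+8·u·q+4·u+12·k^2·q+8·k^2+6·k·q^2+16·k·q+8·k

-(2·u-3·q-2)·(u+2·k+q+2)·(u+2·k)

Group: u·(-2·u^2-4·u·k+3·u·q+2·u+6·k·q+4·k) + (2·k+q+2)·(-2·u^2-4·u·k+3·u·q+2·u+6·k·q+4·k); both groups contain (-2·u^2-4·u·k+3·u·q+2·u+6·k·q+4·k), so (u+2·k+q+2) is a factor with cofactor -2·u^2-4·u·k+3·u·q+2·u+6·k·q+4·k.
The cofactor groups again: -2·u^2-4·u·k+3·u·q+2·u+6·k·q+4·k = -2·u·(u+2·k) + (3·q+2)·(u+2·k); both groups contain (u+2·k), giving -(2·u-3·q-2)·(u+2·k).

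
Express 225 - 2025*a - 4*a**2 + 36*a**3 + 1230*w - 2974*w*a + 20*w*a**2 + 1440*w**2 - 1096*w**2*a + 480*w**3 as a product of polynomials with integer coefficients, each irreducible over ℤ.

(10*w - 2*a + 15)*(4*w - 9*a + 1)*(12*w + 2*a + 15)

Group: 12*w*(40*w**2 - 98*w*a + 70*w + 18*a**2 - 137*a + 15) + (2*a + 15)*(40*w**2 - 98*w*a + 70*w + 18*a**2 - 137*a + 15); both groups contain (40*w**2 - 98*w*a + 70*w + 18*a**2 - 137*a + 15), so (12*w + 2*a + 15) is a factor with cofactor 40*w**2 - 98*w*a + 70*w + 18*a**2 - 137*a + 15.
The cofactor groups again: 40*w**2 - 98*w*a + 70*w + 18*a**2 - 137*a + 15 = 10*w*(4*w - 9*a + 1) + (-2*a + 15)*(4*w - 9*a + 1); both groups contain (4*w - 9*a + 1), giving (10*w - 2*a + 15)*(4*w - 9*a + 1).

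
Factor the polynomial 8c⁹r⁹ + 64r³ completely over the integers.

8r³(c³r² + 2)(c⁶r⁴ − 2c³r² + 4)

Every term has a factor of 8r³; factoring it out leaves c⁹r⁶ + 8.
Recognize a sum of cubes with the parts c³r² and 2.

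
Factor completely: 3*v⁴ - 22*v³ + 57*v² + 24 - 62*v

Trying the rational-root candidates, v = 3 is a root, so (v - 3) divides it; the quotient is 3*v³ - 13*v² + 18*v - 8.
Then v = 4/3 is a root, giving the factor (3*v - 4) and quotient v² - 3*v + 2.
The remaining quadratic factors as (v - 2)(v - 1).

(3*v - 4)*(v - 1)*(v - 2)*(v - 3)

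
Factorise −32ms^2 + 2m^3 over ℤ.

2m(m + 4s)(m − 4s)

Factor out 2m, leaving m^2 − 16s^2, which is a difference of two squares.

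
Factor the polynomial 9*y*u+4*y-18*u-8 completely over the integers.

(9*u+4)*(y-2)

Group as (9*y*u+4*y) + (-18*u-8) = y*(9*u+4) - 2*(9*u+4).
Both groups share the factor (9*u+4).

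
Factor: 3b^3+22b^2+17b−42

(3b+7)(b+6)(b−1)

Among the possible rational roots, b = 1 is a root, so (b−1) is a factor; dividing leaves 3b^2+25b+42.
The remaining quadratic factors as (3b+7)(b+6).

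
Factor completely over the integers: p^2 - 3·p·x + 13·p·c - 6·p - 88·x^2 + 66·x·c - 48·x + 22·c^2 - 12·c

Group: p·(p - 11·x + 11·c - 6) + (8·x + 2·c)·(p - 11·x + 11·c - 6); both groups contain (p - 11·x + 11·c - 6).

(p - 11·x + 11·c - 6)·(p + 8·x + 2·c)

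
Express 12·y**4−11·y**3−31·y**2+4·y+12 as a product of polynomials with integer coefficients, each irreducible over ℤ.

By the rational root theorem, y = 2/3 is a root, giving the factor (3·y−2) and quotient 4·y**3−y**2−11·y−6.
Next, y = −1 is a root, giving the factor (y+1) and quotient 4·y**2−5·y−6.
The remaining quadratic factors as (4·y+3)(y−2).

(3·y−2)·(4·y+3)·(y+1)·(y−2)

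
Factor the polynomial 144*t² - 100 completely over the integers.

Factor out 4, leaving 36*t² - 25, which is a difference of two squares.

4*(6*t + 5)*(6*t - 5)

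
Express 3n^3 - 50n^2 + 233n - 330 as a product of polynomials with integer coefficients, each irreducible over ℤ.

(3n - 11)(n - 10)(n - 3)

By the rational root theorem, n = 3 is a root, so (n - 3) is a factor; dividing leaves 3n^2 - 41n + 110.
The remaining quadratic factors as (3n - 11)(n - 10).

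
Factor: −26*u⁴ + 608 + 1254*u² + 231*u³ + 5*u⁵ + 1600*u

(5*u + 4)*(u + 1)*(u + 2)*(u² − 9*u + 76)

By the rational root theorem, u = −4/5 is a root, so (5*u + 4) divides it; the quotient is u⁴ − 6*u³ + 51*u² + 210*u + 152.
Next, u = −2 is a root, so (u + 2) is a factor; dividing leaves u³ − 8*u² + 67*u + 76.
Next, u = −1 is a root, so (u + 1) divides it; the quotient is u² − 9*u + 76.
The quadratic u² − 9*u + 76 has discriminant −223 < 0 and is irreducible over ℤ.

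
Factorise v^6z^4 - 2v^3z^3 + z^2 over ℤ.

Every term has a factor of z^2; factoring it out leaves v^6z^2 - 2v^3z + 1.
Recognize a perfect-square trinomial with the parts v^3z and 1.

z^2(v^3z - 1)^2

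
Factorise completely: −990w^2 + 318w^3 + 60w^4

6w^2(2w + 15)(5w − 11)

Pull out the common factor 6w^2, then factor the remaining trinomial.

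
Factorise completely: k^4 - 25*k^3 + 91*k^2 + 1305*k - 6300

Trying the rational-root candidates, k = 12 is a root, so (k - 12) is a factor; dividing leaves k^3 - 13*k^2 - 65*k + 525.
Continuing, k = 5 is a root, so (k - 5) divides it; the quotient is k^2 - 8*k - 105.
The remaining quadratic factors as (k + 7)(k - 15).

(k + 7)*(k - 12)*(k - 15)*(k - 5)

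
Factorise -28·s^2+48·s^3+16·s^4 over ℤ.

4·s^2·(2·s+7)·(2·s-1)

Pull out the common factor 4·s^2, then factor the remaining trinomial.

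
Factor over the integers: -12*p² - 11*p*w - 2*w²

Group: -4*p*(3*p + 2*w) - w*(3*p + 2*w); both groups contain (3*p + 2*w).

-(3*p + 2*w)*(4*p + w)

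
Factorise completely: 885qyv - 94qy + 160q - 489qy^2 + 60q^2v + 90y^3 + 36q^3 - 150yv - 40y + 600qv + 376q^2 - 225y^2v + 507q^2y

Group: 4q(9q^2 + 129qy + 15qv + 94q - 90y^2 + 225yv + 150v + 40) - y(9q^2 + 129qy + 15qv + 94q - 90y^2 + 225yv + 150v + 40); both groups contain (9q^2 + 129qy + 15qv + 94q - 90y^2 + 225yv + 150v + 40), so (4q - y) is a factor with cofactor 9q^2 + 129qy + 15qv + 94q - 90y^2 + 225yv + 150v + 40.
The cofactor groups again: 9q^2 + 129qy + 15qv + 94q - 90y^2 + 225yv + 150v + 40 = q(9q - 6y + 15v + 4) + (15y + 10)(9q - 6y + 15v + 4); both groups contain (9q - 6y + 15v + 4), giving (q + 15y + 10)(9q - 6y + 15v + 4).

(4q - y)(9q - 6y + 15v + 4)(q + 15y + 10)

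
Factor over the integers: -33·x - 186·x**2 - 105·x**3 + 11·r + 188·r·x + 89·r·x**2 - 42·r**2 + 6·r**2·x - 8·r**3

Group: r·(-8·r**2 - 18·r·x - 42·r + 35·x**2 + 62·x + 11) - 3·x·(-8·r**2 - 18·r·x - 42·r + 35·x**2 + 62·x + 11); both groups contain (-8·r**2 - 18·r·x - 42·r + 35·x**2 + 62·x + 11), so (r - 3·x) is a factor with cofactor -8·r**2 - 18·r·x - 42·r + 35·x**2 + 62·x + 11.
The cofactor groups again: -8·r**2 - 18·r·x - 42·r + 35·x**2 + 62·x + 11 = -2·r·(4·r - 5·x - 1) + (-7·x - 11)·(4·r - 5·x - 1); both groups contain (4·r - 5·x - 1), giving -(2·r + 7·x + 11)·(4·r - 5·x - 1).

-(2·r + 7·x + 11)·(4·r - 5·x - 1)·(r - 3·x)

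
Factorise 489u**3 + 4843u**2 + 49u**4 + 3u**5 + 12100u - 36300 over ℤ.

(3u - 5)(u + 11)(u + 6)(u**2 + u + 110)

Trying the rational-root candidates, u = 5/3 is a root, giving the factor (3u - 5) and quotient u**4 + 18u**3 + 193u**2 + 1936u + 7260.
Continuing, u = -11 is a root, giving the factor (u + 11) and quotient u**3 + 7u**2 + 116u + 660.
Then u = -6 is a root, so (u + 6) is a factor; dividing leaves u**2 + u + 110.
The quadratic u**2 + u + 110 has discriminant -439 < 0 and is irreducible over ℤ.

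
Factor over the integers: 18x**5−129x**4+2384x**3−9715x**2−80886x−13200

Among the possible rational roots, x = −1/6 is a root, so (6x+1) is a factor; dividing leaves 3x**4−22x**3+401x**2−1686x−13200.
Next, x = −11/3 is a root, so (3x+11) is a factor; dividing leaves x**3−11x**2+174x−1200.
Then x = 8 is a root, so (x−8) divides it; the quotient is x**2−3x+150.
The quadratic x**2−3x+150 has discriminant −591 < 0 and is irreducible over ℤ.

(3x+11)(6x+1)(x−8)(x**2−3x+150)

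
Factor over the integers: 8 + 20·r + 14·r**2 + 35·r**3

(5·r + 2)·(7·r**2 + 4)

Group as (35·r**3 + 20·r) + (14·r**2 + 8) = 5·r·(7·r**2 + 4) + 2·(7·r**2 + 4).
Both groups share the factor (7·r**2 + 4).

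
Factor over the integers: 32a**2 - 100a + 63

(4a - 9)(8a - 7)

Need a pair with product 32·63 = 2016 and sum -100: that's -72 and -28.
Split the middle term: 32a**2 - 72a - 28a + 63 = 8a(4a - 9) - 7(4a - 9).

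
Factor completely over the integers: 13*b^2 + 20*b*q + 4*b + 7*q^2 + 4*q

Group: b*(13*b + 7*q + 4) + q*(13*b + 7*q + 4); both groups contain (13*b + 7*q + 4).

(13*b + 7*q + 4)*(b + q)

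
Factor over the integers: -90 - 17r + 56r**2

Need a pair with product 56·(-90) = -5040 and sum -17: that's -80 and 63.
Split the middle term: 56r**2 - 80r + 63r - 90 = 8r(7r - 10) + 9(7r - 10).

(7r - 10)(8r + 9)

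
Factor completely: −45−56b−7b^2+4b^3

(4b+9)(b+1)(b−5)

Testing divisors of the constant over divisors of the leading coefficient, b = −1 is a root, so (b+1) divides it; the quotient is 4b^2−11b−45.
The remaining quadratic factors as (b−5)(4b+9).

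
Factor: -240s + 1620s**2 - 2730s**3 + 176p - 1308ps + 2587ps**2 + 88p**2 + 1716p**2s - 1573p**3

Group: 13p(-121p**2 + 11ps + 44p + 210s**2 - 60s) + (-13s + 4)(-121p**2 + 11ps + 44p + 210s**2 - 60s); both groups contain (-121p**2 + 11ps + 44p + 210s**2 - 60s), so (13p - 13s + 4) is a factor with cofactor -121p**2 + 11ps + 44p + 210s**2 - 60s.
The cofactor groups again: -121p**2 + 11ps + 44p + 210s**2 - 60s = -11p(11p - 15s) + (-14s + 4)(11p - 15s); both groups contain (11p - 15s), giving -(11p + 14s - 4)(11p - 15s).

-(11p + 14s - 4)(11p - 15s)(13p - 13s + 4)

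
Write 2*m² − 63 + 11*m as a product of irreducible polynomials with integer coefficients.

Need a pair with product 2·(−63) = −126 and sum 11: that's −7 and 18.
Split the middle term: 2*m² − 7*m + 18*m − 63 = m*(2*m − 7) + 9*(2*m − 7).

(2*m − 7)*(m + 9)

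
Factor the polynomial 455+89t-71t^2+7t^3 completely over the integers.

(7t+13)(t-5)(t-7)

Testing divisors of the constant over divisors of the leading coefficient, t = 5 is a root, giving the factor (t-5) and quotient 7t^2-36t-91.
The remaining quadratic factors as (t-7)(7t+13).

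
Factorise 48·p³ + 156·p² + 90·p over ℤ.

6·p·(2·p + 5)·(4·p + 3)

Pull out the common factor 6·p, then factor the remaining trinomial.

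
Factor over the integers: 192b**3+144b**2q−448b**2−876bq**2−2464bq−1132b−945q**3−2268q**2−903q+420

(12b+15q−4)(4b+7q+7)(4b−9q−15)

Group: 12b(16b**2−8bq−32b−63q**2−168q−105) + (15q−4)(16b**2−8bq−32b−63q**2−168q−105); both groups contain (16b**2−8bq−32b−63q**2−168q−105), so (12b+15q−4) is a factor with cofactor 16b**2−8bq−32b−63q**2−168q−105.
The cofactor groups again: 16b**2−8bq−32b−63q**2−168q−105 = 4b(4b−9q−15) + (7q+7)(4b−9q−15); both groups contain (4b−9q−15), giving (4b+7q+7)(4b−9q−15).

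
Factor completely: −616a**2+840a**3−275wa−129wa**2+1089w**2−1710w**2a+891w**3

Group: 11w(81w**2−207wa+99w+120a**2−88a) + 7a(81w**2−207wa+99w+120a**2−88a); both groups contain (81w**2−207wa+99w+120a**2−88a), so (11w+7a) is a factor with cofactor 81w**2−207wa+99w+120a**2−88a.
The cofactor groups again: 81w**2−207wa+99w+120a**2−88a = 9w(9w−15a+11) − 8a(9w−15a+11); both groups contain (9w−15a+11), giving (9w−8a)(9w−15a+11).

(9w−15a+11)(9w−8a)(11w+7a)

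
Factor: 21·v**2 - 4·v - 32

Need a pair with product 21·(-32) = -672 and sum -4: that's 24 and -28.
Split the middle term: 21·v**2 + 24·v - 28·v - 32 = 3·v·(7·v + 8) - 4·(7·v + 8).

(3·v - 4)·(7·v + 8)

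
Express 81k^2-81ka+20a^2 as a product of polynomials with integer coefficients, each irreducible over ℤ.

Group: 9k(9k-5a) - 4a(9k-5a); both groups contain (9k-5a).

(9k-4a)(9k-5a)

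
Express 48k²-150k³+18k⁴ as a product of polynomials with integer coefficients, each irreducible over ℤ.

6k²(3k-1)(k-8)

Pull out the common factor 6k², then factor the remaining trinomial.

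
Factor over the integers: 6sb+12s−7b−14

(6s−7)(b+2)

Group as (6sb+12s) + (−7b−14) = 6s(b+2) − 7(b+2).
Both groups share the factor (b+2).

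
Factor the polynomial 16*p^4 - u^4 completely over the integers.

Difference of squares twice: with A = 2*p and B = u, A⁴ − B⁴ = (A² − B²)(A² + B²), and A² − B² factors again.

(2*p + u)*(2*p - u)*(4*p^2 + u^2)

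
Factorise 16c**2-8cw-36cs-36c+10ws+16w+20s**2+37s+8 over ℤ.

(4c-2w-4s-1)(4c-5s-8)

Group: 4c(4c-5s-8) + (-2w-4s-1)(4c-5s-8); both groups contain (4c-5s-8).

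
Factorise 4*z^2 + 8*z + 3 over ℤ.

(2*z + 1)*(2*z + 3)

Need a pair with product 4·3 = 12 and sum 8: that's 2 and 6.
Split the middle term: 4*z^2 + 2*z + 6*z + 3 = 2*z*(2*z + 1) + 3*(2*z + 1).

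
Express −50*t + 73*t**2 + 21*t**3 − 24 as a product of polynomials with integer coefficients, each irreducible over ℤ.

Testing divisors of the constant over divisors of the leading coefficient, t = −1/3 is a root, giving the factor (3*t + 1) and quotient 7*t**2 + 22*t − 24.
The remaining quadratic factors as (7*t − 6)(t + 4).

(3*t + 1)*(7*t − 6)*(t + 4)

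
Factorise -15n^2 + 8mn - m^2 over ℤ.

Group: -m(m - 3n) + 5n(m - 3n); both groups contain (m - 3n).

-(m - 3n)(m - 5n)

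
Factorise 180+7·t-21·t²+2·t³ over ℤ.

Trying the rational-root candidates, t = 4 is a root, so (t-4) is a factor; dividing leaves 2·t²-13·t-45.
The remaining quadratic factors as (t-9)(2·t+5).

(2·t+5)·(t-4)·(t-9)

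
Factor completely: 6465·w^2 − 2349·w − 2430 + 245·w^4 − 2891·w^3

(5·w − 9)·(7·w + 3)·(7·w − 10)·(w − 9)

Testing divisors of the constant over divisors of the leading coefficient, w = 10/7 is a root, giving the factor (7·w − 10) and quotient 35·w^3 − 363·w^2 + 405·w + 243.
Continuing, w = 9/5 is a root, so (5·w − 9) is a factor; dividing leaves 7·w^2 − 60·w − 27.
The remaining quadratic factors as (w − 9)(7·w + 3).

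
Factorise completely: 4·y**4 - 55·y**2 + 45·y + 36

Testing divisors of the constant over divisors of the leading coefficient, y = 3 is a root, so (y - 3) is a factor; dividing leaves 4·y**3 + 12·y**2 - 19·y - 12.
Then y = -1/2 is a root, so (2·y + 1) divides it; the quotient is 2·y**2 + 5·y - 12.
The remaining quadratic factors as (y + 4)(2·y - 3).

(2·y + 1)·(2·y - 3)·(y + 4)·(y - 3)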